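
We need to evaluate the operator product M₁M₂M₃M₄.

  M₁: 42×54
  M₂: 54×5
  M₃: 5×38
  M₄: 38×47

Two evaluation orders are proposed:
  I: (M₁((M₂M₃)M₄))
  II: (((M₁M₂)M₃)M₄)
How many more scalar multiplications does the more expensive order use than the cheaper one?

Order I = (M₁((M₂M₃)M₄)): (M₂M₃): 54×5 by 5×38 → 54×38, cost 54·5·38 = 10260; ((M₂M₃)M₄): 54×38 by 38×47 → 54×47, cost 54·38·47 = 96444; cumulative 106704; (M₁((M₂M₃)M₄)): 42×54 by 54×47 → 42×47, cost 42·54·47 = 106596; cumulative 213300. Total 213300.
Order II = (((M₁M₂)M₃)M₄): (M₁M₂): 42×54 by 54×5 → 42×5, cost 42·54·5 = 11340; ((M₁M₂)M₃): 42×5 by 5×38 → 42×38, cost 42·5·38 = 7980; cumulative 19320; (((M₁M₂)M₃)M₄): 42×38 by 38×47 → 42×47, cost 42·38·47 = 75012; cumulative 94332. Total 94332.
Difference: |213300 − 94332| = 118968.

118968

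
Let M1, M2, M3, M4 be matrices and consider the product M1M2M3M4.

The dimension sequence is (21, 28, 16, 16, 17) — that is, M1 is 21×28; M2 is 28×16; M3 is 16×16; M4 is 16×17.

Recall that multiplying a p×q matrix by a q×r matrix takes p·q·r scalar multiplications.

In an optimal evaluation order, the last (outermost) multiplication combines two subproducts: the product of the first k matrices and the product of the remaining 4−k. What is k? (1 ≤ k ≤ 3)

2

Adjacent pairs: M1M2 = 21·28·16 = 9408; M2M3 = 28·16·16 = 7168; M3M4 = 16·16·17 = 4352.
Length 3: M1..M3: k=1: 0+7168+21·28·16=16576; k=2: 9408+0+21·16·16=14784 → min 14784 | M2..M4: k=2: 0+4352+28·16·17=11968; k=3: 7168+0+28·16·17=14784 → min 11968.
Top-level splits: k=1: (M1..M1)·(M2..M4) → 0+11968+21·28·17 = 21964; k=2: (M1..M2)·(M3..M4) → 9408+4352+21·16·17 = 19472; k=3: (M1..M3)·(M4..M4) → 14784+0+21·16·17 = 20496.
Best split is after M2, i.e. k = 2.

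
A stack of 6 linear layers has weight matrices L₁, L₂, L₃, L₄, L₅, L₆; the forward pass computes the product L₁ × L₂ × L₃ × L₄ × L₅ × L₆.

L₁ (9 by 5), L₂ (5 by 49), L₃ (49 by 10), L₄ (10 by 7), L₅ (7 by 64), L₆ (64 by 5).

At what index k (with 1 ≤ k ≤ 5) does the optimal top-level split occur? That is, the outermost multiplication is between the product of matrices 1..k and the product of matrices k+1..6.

1

Adjacent pairs: L₁L₂ = 9·5·49 = 2205; L₂L₃ = 5·49·10 = 2450; L₃L₄ = 49·10·7 = 3430; L₄L₅ = 10·7·64 = 4480; L₅L₆ = 7·64·5 = 2240.
Length 3: L₁..L₃: k=1: 0+2450+9·5·10=2900; k=2: 2205+0+9·49·10=6615 → min 2900 | L₂..L₄: k=2: 0+3430+5·49·7=5145; k=3: 2450+0+5·10·7=2800 → min 2800 | L₃..L₅: k=3: 0+4480+49·10·64=35840; k=4: 3430+0+49·7·64=25382 → min 25382 | L₄..L₆: k=4: 0+2240+10·7·5=2590; k=5: 4480+0+10·64·5=7680 → min 2590.
Length 4: L₁..L₄: k=1: 0+2800+9·5·7=3115; k=2: 2205+3430+9·49·7=8722; k=3: 2900+0+9·10·7=3530 → min 3115 | L₂..L₅: k=2: 0+25382+5·49·64=41062; k=3: 2450+4480+5·10·64=10130; k=4: 2800+0+5·7·64=5040 → min 5040 | L₃..L₆: k=3: 0+2590+49·10·5=5040; k=4: 3430+2240+49·7·5=7385; k=5: 25382+0+49·64·5=41062 → min 5040.
Length 5: L₁..L₅: k=1: 0+5040+9·5·64=7920; k=2: 2205+25382+9·49·64=55811; k=3: 2900+4480+9·10·64=13140; k=4: 3115+0+9·7·64=7147 → min 7147 | L₂..L₆: k=2: 0+5040+5·49·5=6265; k=3: 2450+2590+5·10·5=5290; k=4: 2800+2240+5·7·5=5215; k=5: 5040+0+5·64·5=6640 → min 5215.
Top-level splits: k=1: (L₁..L₁)·(L₂..L₆) → 0+5215+9·5·5 = 5440; k=2: (L₁..L₂)·(L₃..L₆) → 2205+5040+9·49·5 = 9450; k=3: (L₁..L₃)·(L₄..L₆) → 2900+2590+9·10·5 = 5940; k=4: (L₁..L₄)·(L₅..L₆) → 3115+2240+9·7·5 = 5670; k=5: (L₁..L₅)·(L₆..L₆) → 7147+0+9·64·5 = 10027.
Best split is after L₁, i.e. k = 1.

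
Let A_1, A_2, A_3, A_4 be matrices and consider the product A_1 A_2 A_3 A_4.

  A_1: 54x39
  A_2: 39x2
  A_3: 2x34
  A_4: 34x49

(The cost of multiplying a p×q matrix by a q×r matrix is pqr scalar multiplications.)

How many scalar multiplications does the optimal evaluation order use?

Adjacent pairs: A_1A_2 = 54·39·2 = 4212; A_2A_3 = 39·2·34 = 2652; A_3A_4 = 2·34·49 = 3332.
Length 3: A_1..A_3: k=1: 0+2652+54·39·34=74256; k=2: 4212+0+54·2·34=7884 → min 7884 | A_2..A_4: k=2: 0+3332+39·2·49=7154; k=3: 2652+0+39·34·49=67626 → min 7154.
Length 4: A_1..A_4: k=1: 0+7154+54·39·49=110348; k=2: 4212+3332+54·2·49=12836; k=3: 7884+0+54·34·49=97848 → min 12836.
Optimal order: ((A_1 A_2) (A_3 A_4)) with cost 12836.

12836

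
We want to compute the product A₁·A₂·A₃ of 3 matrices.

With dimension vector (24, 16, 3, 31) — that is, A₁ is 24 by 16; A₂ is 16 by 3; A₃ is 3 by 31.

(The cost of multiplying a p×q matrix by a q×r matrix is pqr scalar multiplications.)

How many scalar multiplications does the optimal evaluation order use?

Order (A₁·(A₂·A₃)): (A₂·A₃): 16×3 by 3×31 → 16×31, cost 16·3·31 = 1488; (A₁·(A₂·A₃)): 24×16 by 16×31 → 24×31, cost 24·16·31 = 11904; cumulative 13392. Total 13392.
Order ((A₁·A₂)·A₃): (A₁·A₂): 24×16 by 16×3 → 24×3, cost 24·16·3 = 1152; ((A₁·A₂)·A₃): 24×3 by 3×31 → 24×31, cost 24·3·31 = 2232; cumulative 3384. Total 3384.
Minimum: 3384.

3384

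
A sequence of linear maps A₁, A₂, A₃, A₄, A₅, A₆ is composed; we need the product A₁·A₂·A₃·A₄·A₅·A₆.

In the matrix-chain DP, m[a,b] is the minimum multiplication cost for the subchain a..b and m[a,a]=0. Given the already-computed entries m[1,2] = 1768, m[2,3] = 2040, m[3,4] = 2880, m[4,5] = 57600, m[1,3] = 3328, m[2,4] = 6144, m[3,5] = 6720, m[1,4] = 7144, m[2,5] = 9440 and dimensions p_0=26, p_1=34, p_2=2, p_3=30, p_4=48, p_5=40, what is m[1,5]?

10568

m[1,5] = min over k∈[1,4] of m[1,k]+m[k+1,5]+p_{0}·p_k·p_{5}.
k=1: 0 + 9440 + 26·34·40 = 44800; k=2: 1768 + 6720 + 26·2·40 = 10568; k=3: 3328 + 57600 + 26·30·40 = 92128; k=4: 7144 + 0 + 26·48·40 = 57064.
Minimum: 10568 at k=2.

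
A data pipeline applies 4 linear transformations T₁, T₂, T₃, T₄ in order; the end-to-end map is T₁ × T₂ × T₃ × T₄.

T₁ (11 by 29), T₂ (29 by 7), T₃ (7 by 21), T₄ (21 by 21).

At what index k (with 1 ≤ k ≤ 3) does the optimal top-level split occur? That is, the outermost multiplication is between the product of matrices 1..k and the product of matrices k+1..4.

Adjacent pairs: T₁T₂ = 11·29·7 = 2233; T₂T₃ = 29·7·21 = 4263; T₃T₄ = 7·21·21 = 3087.
Length 3: T₁..T₃: k=1: 0+4263+11·29·21=10962; k=2: 2233+0+11·7·21=3850 → min 3850 | T₂..T₄: k=2: 0+3087+29·7·21=7350; k=3: 4263+0+29·21·21=17052 → min 7350.
Top-level splits: k=1: (T₁..T₁)·(T₂..T₄) → 0+7350+11·29·21 = 14049; k=2: (T₁..T₂)·(T₃..T₄) → 2233+3087+11·7·21 = 6937; k=3: (T₁..T₃)·(T₄..T₄) → 3850+0+11·21·21 = 8701.
Best split is after T₂, i.e. k = 2.

2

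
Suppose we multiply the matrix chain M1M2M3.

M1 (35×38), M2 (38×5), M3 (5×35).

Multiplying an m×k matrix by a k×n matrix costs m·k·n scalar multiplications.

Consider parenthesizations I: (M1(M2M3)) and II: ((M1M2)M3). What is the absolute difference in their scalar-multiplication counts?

Order I = (M1(M2M3)): (M2M3): 38×5 by 5×35 → 38×35, cost 38·5·35 = 6650; (M1(M2M3)): 35×38 by 38×35 → 35×35, cost 35·38·35 = 46550; cumulative 53200. Total 53200.
Order II = ((M1M2)M3): (M1M2): 35×38 by 38×5 → 35×5, cost 35·38·5 = 6650; ((M1M2)M3): 35×5 by 5×35 → 35×35, cost 35·5·35 = 6125; cumulative 12775. Total 12775.
Difference: |53200 − 12775| = 40425.

40425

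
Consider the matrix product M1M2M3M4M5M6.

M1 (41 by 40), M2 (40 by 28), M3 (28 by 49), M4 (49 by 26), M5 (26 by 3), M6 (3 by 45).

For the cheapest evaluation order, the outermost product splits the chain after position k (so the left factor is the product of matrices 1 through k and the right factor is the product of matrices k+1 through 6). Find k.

Adjacent pairs: M1M2 = 41·40·28 = 45920; M2M3 = 40·28·49 = 54880; M3M4 = 28·49·26 = 35672; M4M5 = 49·26·3 = 3822; M5M6 = 26·3·45 = 3510.
Length 3: M1..M3: k=1: 0+54880+41·40·49=135240; k=2: 45920+0+41·28·49=102172 → min 102172 | M2..M4: k=2: 0+35672+40·28·26=64792; k=3: 54880+0+40·49·26=105840 → min 64792 | M3..M5: k=3: 0+3822+28·49·3=7938; k=4: 35672+0+28·26·3=37856 → min 7938 | M4..M6: k=4: 0+3510+49·26·45=60840; k=5: 3822+0+49·3·45=10437 → min 10437.
Length 4: M1..M4: k=1: 0+64792+41·40·26=107432; k=2: 45920+35672+41·28·26=111440; k=3: 102172+0+41·49·26=154406 → min 107432 | M2..M5: k=2: 0+7938+40·28·3=11298; k=3: 54880+3822+40·49·3=64582; k=4: 64792+0+40·26·3=67912 → min 11298 | M3..M6: k=3: 0+10437+28·49·45=72177; k=4: 35672+3510+28·26·45=71942; k=5: 7938+0+28·3·45=11718 → min 11718.
Length 5: M1..M5: k=1: 0+11298+41·40·3=16218; k=2: 45920+7938+41·28·3=57302; k=3: 102172+3822+41·49·3=112021; k=4: 107432+0+41·26·3=110630 → min 16218 | M2..M6: k=2: 0+11718+40·28·45=62118; k=3: 54880+10437+40·49·45=153517; k=4: 64792+3510+40·26·45=115102; k=5: 11298+0+40·3·45=16698 → min 16698.
Top-level splits: k=1: (M1..M1)·(M2..M6) → 0+16698+41·40·45 = 90498; k=2: (M1..M2)·(M3..M6) → 45920+11718+41·28·45 = 109298; k=3: (M1..M3)·(M4..M6) → 102172+10437+41·49·45 = 203014; k=4: (M1..M4)·(M5..M6) → 107432+3510+41·26·45 = 158912; k=5: (M1..M5)·(M6..M6) → 16218+0+41·3·45 = 21753.
Best split is after M5, i.e. k = 5.

5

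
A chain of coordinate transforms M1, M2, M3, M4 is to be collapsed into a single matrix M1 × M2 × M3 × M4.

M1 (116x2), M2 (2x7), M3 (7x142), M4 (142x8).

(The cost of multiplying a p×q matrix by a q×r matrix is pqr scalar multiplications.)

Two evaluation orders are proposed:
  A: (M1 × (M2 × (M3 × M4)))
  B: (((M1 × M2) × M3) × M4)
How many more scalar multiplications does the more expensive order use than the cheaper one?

Order A = (M1 × (M2 × (M3 × M4))): (M3 × M4): 7×142 by 142×8 → 7×8, cost 7·142·8 = 7952; (M2 × (M3 × M4)): 2×7 by 7×8 → 2×8, cost 2·7·8 = 112; cumulative 8064; (M1 × (M2 × (M3 × M4))): 116×2 by 2×8 → 116×8, cost 116·2·8 = 1856; cumulative 9920. Total 9920.
Order B = (((M1 × M2) × M3) × M4): (M1 × M2): 116×2 by 2×7 → 116×7, cost 116·2·7 = 1624; ((M1 × M2) × M3): 116×7 by 7×142 → 116×142, cost 116·7·142 = 115304; cumulative 116928; (((M1 × M2) × M3) × M4): 116×142 by 142×8 → 116×8, cost 116·142·8 = 131776; cumulative 248704. Total 248704.
Difference: |9920 − 248704| = 238784.

238784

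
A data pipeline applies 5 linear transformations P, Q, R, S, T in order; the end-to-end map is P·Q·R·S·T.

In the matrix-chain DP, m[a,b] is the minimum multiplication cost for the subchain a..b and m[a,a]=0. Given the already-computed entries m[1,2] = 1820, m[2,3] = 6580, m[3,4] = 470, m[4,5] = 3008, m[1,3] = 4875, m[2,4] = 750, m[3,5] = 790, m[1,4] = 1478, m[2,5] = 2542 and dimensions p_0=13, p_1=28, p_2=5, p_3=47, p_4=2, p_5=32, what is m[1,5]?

m[1,5] = min over k∈[1,4] of m[1,k]+m[k+1,5]+p_{0}·p_k·p_{5}.
k=1: 0 + 2542 + 13·28·32 = 14190; k=2: 1820 + 790 + 13·5·32 = 4690; k=3: 4875 + 3008 + 13·47·32 = 27435; k=4: 1478 + 0 + 13·2·32 = 2310.
Minimum: 2310 at k=4.

2310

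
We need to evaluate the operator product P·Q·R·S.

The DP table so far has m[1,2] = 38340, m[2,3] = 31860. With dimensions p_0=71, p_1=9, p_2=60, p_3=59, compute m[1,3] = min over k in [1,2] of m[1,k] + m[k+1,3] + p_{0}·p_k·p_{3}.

m[1,3] = min over k∈[1,2] of m[1,k]+m[k+1,3]+p_{0}·p_k·p_{3}.
k=1: 0 + 31860 + 71·9·59 = 69561; k=2: 38340 + 0 + 71·60·59 = 289680.
Minimum: 69561 at k=1.

69561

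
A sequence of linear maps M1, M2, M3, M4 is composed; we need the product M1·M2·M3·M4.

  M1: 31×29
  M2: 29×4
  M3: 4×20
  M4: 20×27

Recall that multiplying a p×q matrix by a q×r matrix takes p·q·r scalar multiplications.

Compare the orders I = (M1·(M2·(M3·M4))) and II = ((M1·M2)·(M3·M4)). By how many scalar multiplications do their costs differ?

Order I = (M1·(M2·(M3·M4))): (M3·M4): 4×20 by 20×27 → 4×27, cost 4·20·27 = 2160; (M2·(M3·M4)): 29×4 by 4×27 → 29×27, cost 29·4·27 = 3132; cumulative 5292; (M1·(M2·(M3·M4))): 31×29 by 29×27 → 31×27, cost 31·29·27 = 24273; cumulative 29565. Total 29565.
Order II = ((M1·M2)·(M3·M4)): (M1·M2): 31×29 by 29×4 → 31×4, cost 31·29·4 = 3596; (M3·M4): 4×20 by 20×27 → 4×27, cost 4·20·27 = 2160; ((M1·M2)·(M3·M4)): 31×4 by 4×27 → 31×27, cost 31·4·27 = 3348; cumulative 9104. Total 9104.
Difference: |29565 − 9104| = 20461.

20461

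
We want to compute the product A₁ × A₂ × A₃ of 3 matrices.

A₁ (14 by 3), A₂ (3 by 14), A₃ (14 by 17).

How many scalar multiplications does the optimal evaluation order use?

1428

Order (A₁ × (A₂ × A₃)): (A₂ × A₃): 3×14 by 14×17 → 3×17, cost 3·14·17 = 714; (A₁ × (A₂ × A₃)): 14×3 by 3×17 → 14×17, cost 14·3·17 = 714; cumulative 1428. Total 1428.
Order ((A₁ × A₂) × A₃): (A₁ × A₂): 14×3 by 3×14 → 14×14, cost 14·3·14 = 588; ((A₁ × A₂) × A₃): 14×14 by 14×17 → 14×17, cost 14·14·17 = 3332; cumulative 3920. Total 3920.
Minimum: 1428.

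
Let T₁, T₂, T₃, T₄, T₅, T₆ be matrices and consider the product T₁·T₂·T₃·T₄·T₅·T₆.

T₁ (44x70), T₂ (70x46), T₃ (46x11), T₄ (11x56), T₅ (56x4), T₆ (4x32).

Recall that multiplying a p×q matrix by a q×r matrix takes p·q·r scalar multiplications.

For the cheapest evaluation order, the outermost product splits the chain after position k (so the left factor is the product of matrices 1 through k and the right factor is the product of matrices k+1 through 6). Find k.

Adjacent pairs: T₁T₂ = 44·70·46 = 141680; T₂T₃ = 70·46·11 = 35420; T₃T₄ = 46·11·56 = 28336; T₄T₅ = 11·56·4 = 2464; T₅T₆ = 56·4·32 = 7168.
Length 3: T₁..T₃: k=1: 0+35420+44·70·11=69300; k=2: 141680+0+44·46·11=163944 → min 69300 | T₂..T₄: k=2: 0+28336+70·46·56=208656; k=3: 35420+0+70·11·56=78540 → min 78540 | T₃..T₅: k=3: 0+2464+46·11·4=4488; k=4: 28336+0+46·56·4=38640 → min 4488 | T₄..T₆: k=4: 0+7168+11·56·32=26880; k=5: 2464+0+11·4·32=3872 → min 3872.
Length 4: T₁..T₄: k=1: 0+78540+44·70·56=251020; k=2: 141680+28336+44·46·56=283360; k=3: 69300+0+44·11·56=96404 → min 96404 | T₂..T₅: k=2: 0+4488+70·46·4=17368; k=3: 35420+2464+70·11·4=40964; k=4: 78540+0+70·56·4=94220 → min 17368 | T₃..T₆: k=3: 0+3872+46·11·32=20064; k=4: 28336+7168+46·56·32=117936; k=5: 4488+0+46·4·32=10376 → min 10376.
Length 5: T₁..T₅: k=1: 0+17368+44·70·4=29688; k=2: 141680+4488+44·46·4=154264; k=3: 69300+2464+44·11·4=73700; k=4: 96404+0+44·56·4=106260 → min 29688 | T₂..T₆: k=2: 0+10376+70·46·32=113416; k=3: 35420+3872+70·11·32=63932; k=4: 78540+7168+70·56·32=211148; k=5: 17368+0+70·4·32=26328 → min 26328.
Top-level splits: k=1: (T₁..T₁)·(T₂..T₆) → 0+26328+44·70·32 = 124888; k=2: (T₁..T₂)·(T₃..T₆) → 141680+10376+44·46·32 = 216824; k=3: (T₁..T₃)·(T₄..T₆) → 69300+3872+44·11·32 = 88660; k=4: (T₁..T₄)·(T₅..T₆) → 96404+7168+44·56·32 = 182420; k=5: (T₁..T₅)·(T₆..T₆) → 29688+0+44·4·32 = 35320.
Best split is after T₅, i.e. k = 5.

5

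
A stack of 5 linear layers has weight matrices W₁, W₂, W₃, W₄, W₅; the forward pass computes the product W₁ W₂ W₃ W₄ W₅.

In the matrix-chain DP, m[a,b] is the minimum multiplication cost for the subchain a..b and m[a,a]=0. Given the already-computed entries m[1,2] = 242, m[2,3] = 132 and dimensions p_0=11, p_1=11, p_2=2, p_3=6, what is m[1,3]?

374

m[1,3] = min over k∈[1,2] of m[1,k]+m[k+1,3]+p_{0}·p_k·p_{3}.
k=1: 0 + 132 + 11·11·6 = 858; k=2: 242 + 0 + 11·2·6 = 374.
Minimum: 374 at k=2.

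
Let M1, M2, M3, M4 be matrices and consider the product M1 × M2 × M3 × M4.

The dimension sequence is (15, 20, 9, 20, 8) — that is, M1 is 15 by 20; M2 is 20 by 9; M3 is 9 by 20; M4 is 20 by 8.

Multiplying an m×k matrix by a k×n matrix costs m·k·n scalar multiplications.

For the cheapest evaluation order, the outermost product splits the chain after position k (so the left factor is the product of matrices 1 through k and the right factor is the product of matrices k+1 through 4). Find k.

Adjacent pairs: M1M2 = 15·20·9 = 2700; M2M3 = 20·9·20 = 3600; M3M4 = 9·20·8 = 1440.
Length 3: M1..M3: k=1: 0+3600+15·20·20=9600; k=2: 2700+0+15·9·20=5400 → min 5400 | M2..M4: k=2: 0+1440+20·9·8=2880; k=3: 3600+0+20·20·8=6800 → min 2880.
Top-level splits: k=1: (M1..M1)·(M2..M4) → 0+2880+15·20·8 = 5280; k=2: (M1..M2)·(M3..M4) → 2700+1440+15·9·8 = 5220; k=3: (M1..M3)·(M4..M4) → 5400+0+15·20·8 = 7800.
Best split is after M2, i.e. k = 2.

2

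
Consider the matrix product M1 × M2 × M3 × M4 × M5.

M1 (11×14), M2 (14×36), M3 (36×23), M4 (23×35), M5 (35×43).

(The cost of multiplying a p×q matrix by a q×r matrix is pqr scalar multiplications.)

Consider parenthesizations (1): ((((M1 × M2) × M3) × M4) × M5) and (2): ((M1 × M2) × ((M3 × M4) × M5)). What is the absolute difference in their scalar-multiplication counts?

65670

Order (1) = ((((M1 × M2) × M3) × M4) × M5): (M1 × M2): 11×14 by 14×36 → 11×36, cost 11·14·36 = 5544; ((M1 × M2) × M3): 11×36 by 36×23 → 11×23, cost 11·36·23 = 9108; cumulative 14652; (((M1 × M2) × M3) × M4): 11×23 by 23×35 → 11×35, cost 11·23·35 = 8855; cumulative 23507; ((((M1 × M2) × M3) × M4) × M5): 11×35 by 35×43 → 11×43, cost 11·35·43 = 16555; cumulative 40062. Total 40062.
Order (2) = ((M1 × M2) × ((M3 × M4) × M5)): (M1 × M2): 11×14 by 14×36 → 11×36, cost 11·14·36 = 5544; (M3 × M4): 36×23 by 23×35 → 36×35, cost 36·23·35 = 28980; ((M3 × M4) × M5): 36×35 by 35×43 → 36×43, cost 36·35·43 = 54180; cumulative 83160; ((M1 × M2) × ((M3 × M4) × M5)): 11×36 by 36×43 → 11×43, cost 11·36·43 = 17028; cumulative 105732. Total 105732.
Difference: |40062 − 105732| = 65670.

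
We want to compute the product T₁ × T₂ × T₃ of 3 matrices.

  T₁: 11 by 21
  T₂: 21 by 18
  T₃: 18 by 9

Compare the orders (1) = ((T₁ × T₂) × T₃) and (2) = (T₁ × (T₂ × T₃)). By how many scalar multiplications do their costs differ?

Order (1) = ((T₁ × T₂) × T₃): (T₁ × T₂): 11×21 by 21×18 → 11×18, cost 11·21·18 = 4158; ((T₁ × T₂) × T₃): 11×18 by 18×9 → 11×9, cost 11·18·9 = 1782; cumulative 5940. Total 5940.
Order (2) = (T₁ × (T₂ × T₃)): (T₂ × T₃): 21×18 by 18×9 → 21×9, cost 21·18·9 = 3402; (T₁ × (T₂ × T₃)): 11×21 by 21×9 → 11×9, cost 11·21·9 = 2079; cumulative 5481. Total 5481.
Difference: |5940 − 5481| = 459.

459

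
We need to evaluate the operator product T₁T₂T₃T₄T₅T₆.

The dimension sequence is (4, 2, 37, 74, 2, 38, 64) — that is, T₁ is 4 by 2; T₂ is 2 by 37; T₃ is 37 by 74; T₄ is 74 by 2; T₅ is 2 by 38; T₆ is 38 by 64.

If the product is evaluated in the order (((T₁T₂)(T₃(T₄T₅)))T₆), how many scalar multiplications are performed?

125316

(T₁T₂): 4×2 by 2×37 → 4×37, cost 4·2·37 = 296
(T₄T₅): 74×2 by 2×38 → 74×38, cost 74·2·38 = 5624
(T₃(T₄T₅)): 37×74 by 74×38 → 37×38, cost 37·74·38 = 104044; cumulative 109668
((T₁T₂)(T₃(T₄T₅))): 4×37 by 37×38 → 4×38, cost 4·37·38 = 5624; cumulative 115588
(((T₁T₂)(T₃(T₄T₅)))T₆): 4×38 by 38×64 → 4×64, cost 4·38·64 = 9728; cumulative 125316
Total: 125316 scalar multiplications.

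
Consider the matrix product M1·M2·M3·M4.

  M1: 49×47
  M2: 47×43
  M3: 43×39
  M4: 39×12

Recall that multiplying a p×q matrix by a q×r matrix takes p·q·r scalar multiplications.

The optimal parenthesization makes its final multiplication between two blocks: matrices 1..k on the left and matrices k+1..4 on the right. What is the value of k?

1

Adjacent pairs: M1M2 = 49·47·43 = 99029; M2M3 = 47·43·39 = 78819; M3M4 = 43·39·12 = 20124.
Length 3: M1..M3: k=1: 0+78819+49·47·39=168636; k=2: 99029+0+49·43·39=181202 → min 168636 | M2..M4: k=2: 0+20124+47·43·12=44376; k=3: 78819+0+47·39·12=100815 → min 44376.
Top-level splits: k=1: (M1..M1)·(M2..M4) → 0+44376+49·47·12 = 72012; k=2: (M1..M2)·(M3..M4) → 99029+20124+49·43·12 = 144437; k=3: (M1..M3)·(M4..M4) → 168636+0+49·39·12 = 191568.
Best split is after M1, i.e. k = 1.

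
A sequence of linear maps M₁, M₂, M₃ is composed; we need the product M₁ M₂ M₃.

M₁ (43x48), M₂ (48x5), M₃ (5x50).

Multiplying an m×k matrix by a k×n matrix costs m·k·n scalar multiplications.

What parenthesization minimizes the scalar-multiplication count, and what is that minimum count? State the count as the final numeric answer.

(M₁ (M₂ M₃)): cost 115200.
((M₁ M₂) M₃): cost 21070.
Optimal: ((M₁ M₂) M₃) with cost 21070.

21070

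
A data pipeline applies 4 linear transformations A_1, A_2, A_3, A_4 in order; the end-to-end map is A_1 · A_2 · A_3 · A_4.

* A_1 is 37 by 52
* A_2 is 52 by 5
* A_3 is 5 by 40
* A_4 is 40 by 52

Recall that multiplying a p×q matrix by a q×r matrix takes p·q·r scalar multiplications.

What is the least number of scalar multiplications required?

Adjacent pairs: A_1A_2 = 37·52·5 = 9620; A_2A_3 = 52·5·40 = 10400; A_3A_4 = 5·40·52 = 10400.
Length 3: A_1..A_3: k=1: 0+10400+37·52·40=87360; k=2: 9620+0+37·5·40=17020 → min 17020 | A_2..A_4: k=2: 0+10400+52·5·52=23920; k=3: 10400+0+52·40·52=118560 → min 23920.
Length 4: A_1..A_4: k=1: 0+23920+37·52·52=123968; k=2: 9620+10400+37·5·52=29640; k=3: 17020+0+37·40·52=93980 → min 29640.
Optimal order: ((A_1 · A_2) · (A_3 · A_4)) with cost 29640.

29640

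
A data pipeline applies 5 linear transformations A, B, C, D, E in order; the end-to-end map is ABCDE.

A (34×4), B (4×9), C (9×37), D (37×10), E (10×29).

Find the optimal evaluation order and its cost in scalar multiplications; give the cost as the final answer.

Adjacent pairs: AB = 34·4·9 = 1224; BC = 4·9·37 = 1332; CD = 9·37·10 = 3330; DE = 37·10·29 = 10730.
Length 3: A..C: k=1: 0+1332+34·4·37=6364; k=2: 1224+0+34·9·37=12546 → min 6364 | B..D: k=2: 0+3330+4·9·10=3690; k=3: 1332+0+4·37·10=2812 → min 2812 | C..E: k=3: 0+10730+9·37·29=20387; k=4: 3330+0+9·10·29=5940 → min 5940.
Length 4: A..D: k=1: 0+2812+34·4·10=4172; k=2: 1224+3330+34·9·10=7614; k=3: 6364+0+34·37·10=18944 → min 4172 | B..E: k=2: 0+5940+4·9·29=6984; k=3: 1332+10730+4·37·29=16354; k=4: 2812+0+4·10·29=3972 → min 3972.
Length 5: A..E: k=1: 0+3972+34·4·29=7916; k=2: 1224+5940+34·9·29=16038; k=3: 6364+10730+34·37·29=53576; k=4: 4172+0+34·10·29=14032 → min 7916.
Optimal parenthesization: (A(((BC)D)E)) with cost 7916.

7916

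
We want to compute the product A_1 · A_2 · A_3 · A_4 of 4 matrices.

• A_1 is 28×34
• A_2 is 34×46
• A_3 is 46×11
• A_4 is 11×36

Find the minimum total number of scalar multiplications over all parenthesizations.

Adjacent pairs: A_1A_2 = 28·34·46 = 43792; A_2A_3 = 34·46·11 = 17204; A_3A_4 = 46·11·36 = 18216.
Length 3: A_1..A_3: k=1: 0+17204+28·34·11=27676; k=2: 43792+0+28·46·11=57960 → min 27676 | A_2..A_4: k=2: 0+18216+34·46·36=74520; k=3: 17204+0+34·11·36=30668 → min 30668.
Length 4: A_1..A_4: k=1: 0+30668+28·34·36=64940; k=2: 43792+18216+28·46·36=108376; k=3: 27676+0+28·11·36=38764 → min 38764.
Optimal order: ((A_1 · (A_2 · A_3)) · A_4) with cost 38764.

38764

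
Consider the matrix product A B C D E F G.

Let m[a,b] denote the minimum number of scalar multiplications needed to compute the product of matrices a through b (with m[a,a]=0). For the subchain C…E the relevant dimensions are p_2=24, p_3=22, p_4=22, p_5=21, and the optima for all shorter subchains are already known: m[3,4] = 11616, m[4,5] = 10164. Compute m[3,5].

21252

m[3,5] = min over k∈[3,4] of m[3,k]+m[k+1,5]+p_{2}·p_k·p_{5}.
k=3: 0 + 10164 + 24·22·21 = 21252; k=4: 11616 + 0 + 24·22·21 = 22704.
Minimum: 21252 at k=3.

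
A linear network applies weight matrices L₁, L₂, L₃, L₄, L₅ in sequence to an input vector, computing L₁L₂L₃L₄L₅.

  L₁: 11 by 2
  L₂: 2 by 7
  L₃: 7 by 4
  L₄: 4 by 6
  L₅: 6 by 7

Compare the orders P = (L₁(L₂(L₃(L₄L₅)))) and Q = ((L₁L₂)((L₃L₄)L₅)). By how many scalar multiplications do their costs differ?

Order P = (L₁(L₂(L₃(L₄L₅)))): (L₄L₅): 4×6 by 6×7 → 4×7, cost 4·6·7 = 168; (L₃(L₄L₅)): 7×4 by 4×7 → 7×7, cost 7·4·7 = 196; cumulative 364; (L₂(L₃(L₄L₅))): 2×7 by 7×7 → 2×7, cost 2·7·7 = 98; cumulative 462; (L₁(L₂(L₃(L₄L₅)))): 11×2 by 2×7 → 11×7, cost 11·2·7 = 154; cumulative 616. Total 616.
Order Q = ((L₁L₂)((L₃L₄)L₅)): (L₁L₂): 11×2 by 2×7 → 11×7, cost 11·2·7 = 154; (L₃L₄): 7×4 by 4×6 → 7×6, cost 7·4·6 = 168; ((L₃L₄)L₅): 7×6 by 6×7 → 7×7, cost 7·6·7 = 294; cumulative 462; ((L₁L₂)((L₃L₄)L₅)): 11×7 by 7×7 → 11×7, cost 11·7·7 = 539; cumulative 1155. Total 1155.
Difference: |616 − 1155| = 539.

539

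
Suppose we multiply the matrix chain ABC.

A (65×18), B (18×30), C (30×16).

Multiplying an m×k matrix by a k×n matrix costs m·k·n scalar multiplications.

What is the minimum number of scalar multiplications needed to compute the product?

27360

Order (A(BC)): (BC): 18×30 by 30×16 → 18×16, cost 18·30·16 = 8640; (A(BC)): 65×18 by 18×16 → 65×16, cost 65·18·16 = 18720; cumulative 27360. Total 27360.
Order ((AB)C): (AB): 65×18 by 18×30 → 65×30, cost 65·18·30 = 35100; ((AB)C): 65×30 by 30×16 → 65×16, cost 65·30·16 = 31200; cumulative 66300. Total 66300.
Minimum: 27360.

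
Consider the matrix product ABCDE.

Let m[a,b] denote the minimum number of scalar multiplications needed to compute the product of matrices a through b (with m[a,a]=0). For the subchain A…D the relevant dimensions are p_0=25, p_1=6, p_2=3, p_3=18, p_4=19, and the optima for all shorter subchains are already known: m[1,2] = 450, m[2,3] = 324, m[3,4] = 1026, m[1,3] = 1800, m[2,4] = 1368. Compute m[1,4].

m[1,4] = min over k∈[1,3] of m[1,k]+m[k+1,4]+p_{0}·p_k·p_{4}.
k=1: 0 + 1368 + 25·6·19 = 4218; k=2: 450 + 1026 + 25·3·19 = 2901; k=3: 1800 + 0 + 25·18·19 = 10350.
Minimum: 2901 at k=2.

2901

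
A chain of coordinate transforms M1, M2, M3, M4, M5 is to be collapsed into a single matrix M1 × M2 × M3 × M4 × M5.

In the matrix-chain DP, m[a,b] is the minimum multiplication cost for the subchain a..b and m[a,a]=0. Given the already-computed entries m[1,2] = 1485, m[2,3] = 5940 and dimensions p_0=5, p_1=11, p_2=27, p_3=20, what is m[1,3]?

m[1,3] = min over k∈[1,2] of m[1,k]+m[k+1,3]+p_{0}·p_k·p_{3}.
k=1: 0 + 5940 + 5·11·20 = 7040; k=2: 1485 + 0 + 5·27·20 = 4185.
Minimum: 4185 at k=2.

4185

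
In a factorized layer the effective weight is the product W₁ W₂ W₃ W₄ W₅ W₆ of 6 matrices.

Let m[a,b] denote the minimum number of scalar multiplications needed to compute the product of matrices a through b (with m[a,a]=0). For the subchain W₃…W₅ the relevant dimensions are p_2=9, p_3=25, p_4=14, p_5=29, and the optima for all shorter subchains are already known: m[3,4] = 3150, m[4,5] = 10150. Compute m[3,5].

6804

m[3,5] = min over k∈[3,4] of m[3,k]+m[k+1,5]+p_{2}·p_k·p_{5}.
k=3: 0 + 10150 + 9·25·29 = 16675; k=4: 3150 + 0 + 9·14·29 = 6804.
Minimum: 6804 at k=4.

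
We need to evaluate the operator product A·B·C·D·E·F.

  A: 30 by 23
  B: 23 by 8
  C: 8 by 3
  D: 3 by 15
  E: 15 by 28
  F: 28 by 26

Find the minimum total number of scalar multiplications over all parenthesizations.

Adjacent pairs: AB = 30·23·8 = 5520; BC = 23·8·3 = 552; CD = 8·3·15 = 360; DE = 3·15·28 = 1260; EF = 15·28·26 = 10920.
Length 3: A..C: k=1: 0+552+30·23·3=2622; k=2: 5520+0+30·8·3=6240 → min 2622 | B..D: k=2: 0+360+23·8·15=3120; k=3: 552+0+23·3·15=1587 → min 1587 | C..E: k=3: 0+1260+8·3·28=1932; k=4: 360+0+8·15·28=3720 → min 1932 | D..F: k=4: 0+10920+3·15·26=12090; k=5: 1260+0+3·28·26=3444 → min 3444.
Length 4: A..D: k=1: 0+1587+30·23·15=11937; k=2: 5520+360+30·8·15=9480; k=3: 2622+0+30·3·15=3972 → min 3972 | B..E: k=2: 0+1932+23·8·28=7084; k=3: 552+1260+23·3·28=3744; k=4: 1587+0+23·15·28=11247 → min 3744 | C..F: k=3: 0+3444+8·3·26=4068; k=4: 360+10920+8·15·26=14400; k=5: 1932+0+8·28·26=7756 → min 4068.
Length 5: A..E: k=1: 0+3744+30·23·28=23064; k=2: 5520+1932+30·8·28=14172; k=3: 2622+1260+30·3·28=6402; k=4: 3972+0+30·15·28=16572 → min 6402 | B..F: k=2: 0+4068+23·8·26=8852; k=3: 552+3444+23·3·26=5790; k=4: 1587+10920+23·15·26=21477; k=5: 3744+0+23·28·26=20488 → min 5790.
Length 6: A..F: k=1: 0+5790+30·23·26=23730; k=2: 5520+4068+30·8·26=15828; k=3: 2622+3444+30·3·26=8406; k=4: 3972+10920+30·15·26=26592; k=5: 6402+0+30·28·26=28242 → min 8406.
Optimal order: ((A·(B·C))·((D·E)·F)) with cost 8406.

8406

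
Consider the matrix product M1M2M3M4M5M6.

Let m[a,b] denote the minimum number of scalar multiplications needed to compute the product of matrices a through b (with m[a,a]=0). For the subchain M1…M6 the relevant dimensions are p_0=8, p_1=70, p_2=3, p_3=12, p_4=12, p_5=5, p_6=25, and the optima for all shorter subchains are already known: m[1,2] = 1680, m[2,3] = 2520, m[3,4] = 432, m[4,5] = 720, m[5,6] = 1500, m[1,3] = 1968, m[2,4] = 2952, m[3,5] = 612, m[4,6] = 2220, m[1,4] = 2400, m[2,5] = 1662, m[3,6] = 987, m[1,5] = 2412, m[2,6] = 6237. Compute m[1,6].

3267

m[1,6] = min over k∈[1,5] of m[1,k]+m[k+1,6]+p_{0}·p_k·p_{6}.
k=1: 0 + 6237 + 8·70·25 = 20237; k=2: 1680 + 987 + 8·3·25 = 3267; k=3: 1968 + 2220 + 8·12·25 = 6588; k=4: 2400 + 1500 + 8·12·25 = 6300; k=5: 2412 + 0 + 8·5·25 = 3412.
Minimum: 3267 at k=2.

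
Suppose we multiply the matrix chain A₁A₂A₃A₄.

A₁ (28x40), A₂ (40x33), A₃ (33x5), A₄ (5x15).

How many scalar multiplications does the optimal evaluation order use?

14300

Adjacent pairs: A₁A₂ = 28·40·33 = 36960; A₂A₃ = 40·33·5 = 6600; A₃A₄ = 33·5·15 = 2475.
Length 3: A₁..A₃: k=1: 0+6600+28·40·5=12200; k=2: 36960+0+28·33·5=41580 → min 12200 | A₂..A₄: k=2: 0+2475+40·33·15=22275; k=3: 6600+0+40·5·15=9600 → min 9600.
Length 4: A₁..A₄: k=1: 0+9600+28·40·15=26400; k=2: 36960+2475+28·33·15=53295; k=3: 12200+0+28·5·15=14300 → min 14300.
Optimal order: ((A₁(A₂A₃))A₄) with cost 14300.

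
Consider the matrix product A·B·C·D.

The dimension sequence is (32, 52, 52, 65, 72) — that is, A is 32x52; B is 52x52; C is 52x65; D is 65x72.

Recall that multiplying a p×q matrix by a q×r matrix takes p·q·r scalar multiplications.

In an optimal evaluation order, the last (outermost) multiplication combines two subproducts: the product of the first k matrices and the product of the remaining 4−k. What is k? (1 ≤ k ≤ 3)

Adjacent pairs: AB = 32·52·52 = 86528; BC = 52·52·65 = 175760; CD = 52·65·72 = 243360.
Length 3: A..C: k=1: 0+175760+32·52·65=283920; k=2: 86528+0+32·52·65=194688 → min 194688 | B..D: k=2: 0+243360+52·52·72=438048; k=3: 175760+0+52·65·72=419120 → min 419120.
Top-level splits: k=1: (A..A)·(B..D) → 0+419120+32·52·72 = 538928; k=2: (A..B)·(C..D) → 86528+243360+32·52·72 = 449696; k=3: (A..C)·(D..D) → 194688+0+32·65·72 = 344448.
Best split is after C, i.e. k = 3.

3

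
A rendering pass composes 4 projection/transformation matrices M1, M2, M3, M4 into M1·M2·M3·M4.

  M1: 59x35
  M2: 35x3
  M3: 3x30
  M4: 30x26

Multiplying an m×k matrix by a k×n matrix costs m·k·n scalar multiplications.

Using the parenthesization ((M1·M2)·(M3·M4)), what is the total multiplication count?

(M1·M2): 59×35 by 35×3 → 59×3, cost 59·35·3 = 6195
(M3·M4): 3×30 by 30×26 → 3×26, cost 3·30·26 = 2340
((M1·M2)·(M3·M4)): 59×3 by 3×26 → 59×26, cost 59·3·26 = 4602; cumulative 13137
Total: 13137 scalar multiplications.

13137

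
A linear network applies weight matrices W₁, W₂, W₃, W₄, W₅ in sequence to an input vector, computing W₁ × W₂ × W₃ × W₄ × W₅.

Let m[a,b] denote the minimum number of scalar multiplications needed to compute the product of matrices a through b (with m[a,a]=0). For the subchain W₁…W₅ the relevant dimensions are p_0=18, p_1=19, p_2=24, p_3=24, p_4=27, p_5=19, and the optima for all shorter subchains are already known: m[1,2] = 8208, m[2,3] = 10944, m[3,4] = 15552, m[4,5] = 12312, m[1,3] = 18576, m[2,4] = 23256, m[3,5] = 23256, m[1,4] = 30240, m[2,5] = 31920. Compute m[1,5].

m[1,5] = min over k∈[1,4] of m[1,k]+m[k+1,5]+p_{0}·p_k·p_{5}.
k=1: 0 + 31920 + 18·19·19 = 38418; k=2: 8208 + 23256 + 18·24·19 = 39672; k=3: 18576 + 12312 + 18·24·19 = 39096; k=4: 30240 + 0 + 18·27·19 = 39474.
Minimum: 38418 at k=1.

38418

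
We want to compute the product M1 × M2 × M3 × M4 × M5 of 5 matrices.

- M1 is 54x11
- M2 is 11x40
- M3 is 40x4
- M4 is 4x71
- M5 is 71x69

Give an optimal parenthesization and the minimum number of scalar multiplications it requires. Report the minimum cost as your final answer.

38636

Adjacent pairs: M1M2 = 54·11·40 = 23760; M2M3 = 11·40·4 = 1760; M3M4 = 40·4·71 = 11360; M4M5 = 4·71·69 = 19596.
Length 3: M1..M3: k=1: 0+1760+54·11·4=4136; k=2: 23760+0+54·40·4=32400 → min 4136 | M2..M4: k=2: 0+11360+11·40·71=42600; k=3: 1760+0+11·4·71=4884 → min 4884 | M3..M5: k=3: 0+19596+40·4·69=30636; k=4: 11360+0+40·71·69=207320 → min 30636.
Length 4: M1..M4: k=1: 0+4884+54·11·71=47058; k=2: 23760+11360+54·40·71=188480; k=3: 4136+0+54·4·71=19472 → min 19472 | M2..M5: k=2: 0+30636+11·40·69=60996; k=3: 1760+19596+11·4·69=24392; k=4: 4884+0+11·71·69=58773 → min 24392.
Length 5: M1..M5: k=1: 0+24392+54·11·69=65378; k=2: 23760+30636+54·40·69=203436; k=3: 4136+19596+54·4·69=38636; k=4: 19472+0+54·71·69=284018 → min 38636.
Optimal parenthesization: ((M1 × (M2 × M3)) × (M4 × M5)) with cost 38636.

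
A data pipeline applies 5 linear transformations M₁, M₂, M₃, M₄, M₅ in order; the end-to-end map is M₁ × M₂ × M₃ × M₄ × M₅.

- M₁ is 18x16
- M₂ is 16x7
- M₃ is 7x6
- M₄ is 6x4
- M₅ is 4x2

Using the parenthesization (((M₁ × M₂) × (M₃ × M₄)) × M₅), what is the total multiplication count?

2832

(M₁ × M₂): 18×16 by 16×7 → 18×7, cost 18·16·7 = 2016
(M₃ × M₄): 7×6 by 6×4 → 7×4, cost 7·6·4 = 168
((M₁ × M₂) × (M₃ × M₄)): 18×7 by 7×4 → 18×4, cost 18·7·4 = 504; cumulative 2688
(((M₁ × M₂) × (M₃ × M₄)) × M₅): 18×4 by 4×2 → 18×2, cost 18·4·2 = 144; cumulative 2832
Total: 2832 scalar multiplications.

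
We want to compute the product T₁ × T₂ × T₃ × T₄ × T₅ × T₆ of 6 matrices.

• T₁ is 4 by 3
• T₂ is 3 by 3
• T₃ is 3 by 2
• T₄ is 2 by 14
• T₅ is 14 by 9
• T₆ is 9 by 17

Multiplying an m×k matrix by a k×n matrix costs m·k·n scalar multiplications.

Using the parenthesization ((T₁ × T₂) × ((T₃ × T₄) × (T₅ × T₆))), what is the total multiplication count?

3180

(T₁ × T₂): 4×3 by 3×3 → 4×3, cost 4·3·3 = 36
(T₃ × T₄): 3×2 by 2×14 → 3×14, cost 3·2·14 = 84
(T₅ × T₆): 14×9 by 9×17 → 14×17, cost 14·9·17 = 2142
((T₃ × T₄) × (T₅ × T₆)): 3×14 by 14×17 → 3×17, cost 3·14·17 = 714; cumulative 2940
((T₁ × T₂) × ((T₃ × T₄) × (T₅ × T₆))): 4×3 by 3×17 → 4×17, cost 4·3·17 = 204; cumulative 3180
Total: 3180 scalar multiplications.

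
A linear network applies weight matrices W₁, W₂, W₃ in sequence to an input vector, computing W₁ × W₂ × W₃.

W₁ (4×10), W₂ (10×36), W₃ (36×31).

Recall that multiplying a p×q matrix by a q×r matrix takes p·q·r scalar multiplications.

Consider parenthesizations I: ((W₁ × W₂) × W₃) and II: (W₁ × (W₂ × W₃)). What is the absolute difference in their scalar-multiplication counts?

Order I = ((W₁ × W₂) × W₃): (W₁ × W₂): 4×10 by 10×36 → 4×36, cost 4·10·36 = 1440; ((W₁ × W₂) × W₃): 4×36 by 36×31 → 4×31, cost 4·36·31 = 4464; cumulative 5904. Total 5904.
Order II = (W₁ × (W₂ × W₃)): (W₂ × W₃): 10×36 by 36×31 → 10×31, cost 10·36·31 = 11160; (W₁ × (W₂ × W₃)): 4×10 by 10×31 → 4×31, cost 4·10·31 = 1240; cumulative 12400. Total 12400.
Difference: |5904 − 12400| = 6496.

6496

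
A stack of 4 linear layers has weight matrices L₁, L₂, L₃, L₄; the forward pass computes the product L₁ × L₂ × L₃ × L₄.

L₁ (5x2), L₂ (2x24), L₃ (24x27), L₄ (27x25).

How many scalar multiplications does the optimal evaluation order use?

2896

Adjacent pairs: L₁L₂ = 5·2·24 = 240; L₂L₃ = 2·24·27 = 1296; L₃L₄ = 24·27·25 = 16200.
Length 3: L₁..L₃: k=1: 0+1296+5·2·27=1566; k=2: 240+0+5·24·27=3480 → min 1566 | L₂..L₄: k=2: 0+16200+2·24·25=17400; k=3: 1296+0+2·27·25=2646 → min 2646.
Length 4: L₁..L₄: k=1: 0+2646+5·2·25=2896; k=2: 240+16200+5·24·25=19440; k=3: 1566+0+5·27·25=4941 → min 2896.
Optimal order: (L₁ × ((L₂ × L₃) × L₄)) with cost 2896.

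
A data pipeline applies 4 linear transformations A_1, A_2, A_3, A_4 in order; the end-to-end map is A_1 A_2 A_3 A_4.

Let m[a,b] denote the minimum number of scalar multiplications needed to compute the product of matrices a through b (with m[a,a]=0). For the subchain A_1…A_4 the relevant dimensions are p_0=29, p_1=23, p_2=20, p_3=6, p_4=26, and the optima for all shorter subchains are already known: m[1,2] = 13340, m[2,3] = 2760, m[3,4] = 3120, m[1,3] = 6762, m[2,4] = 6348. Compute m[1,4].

m[1,4] = min over k∈[1,3] of m[1,k]+m[k+1,4]+p_{0}·p_k·p_{4}.
k=1: 0 + 6348 + 29·23·26 = 23690; k=2: 13340 + 3120 + 29·20·26 = 31540; k=3: 6762 + 0 + 29·6·26 = 11286.
Minimum: 11286 at k=3.

11286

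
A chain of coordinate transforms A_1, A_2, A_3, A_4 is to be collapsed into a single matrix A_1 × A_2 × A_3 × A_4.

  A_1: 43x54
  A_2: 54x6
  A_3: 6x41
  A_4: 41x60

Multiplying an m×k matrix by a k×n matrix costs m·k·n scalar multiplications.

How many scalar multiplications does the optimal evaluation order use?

Adjacent pairs: A_1A_2 = 43·54·6 = 13932; A_2A_3 = 54·6·41 = 13284; A_3A_4 = 6·41·60 = 14760.
Length 3: A_1..A_3: k=1: 0+13284+43·54·41=108486; k=2: 13932+0+43·6·41=24510 → min 24510 | A_2..A_4: k=2: 0+14760+54·6·60=34200; k=3: 13284+0+54·41·60=146124 → min 34200.
Length 4: A_1..A_4: k=1: 0+34200+43·54·60=173520; k=2: 13932+14760+43·6·60=44172; k=3: 24510+0+43·41·60=130290 → min 44172.
Optimal order: ((A_1 × A_2) × (A_3 × A_4)) with cost 44172.

44172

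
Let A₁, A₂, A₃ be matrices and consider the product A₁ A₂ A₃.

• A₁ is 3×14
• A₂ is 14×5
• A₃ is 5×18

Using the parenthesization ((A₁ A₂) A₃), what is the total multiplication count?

480

(A₁ A₂): 3×14 by 14×5 → 3×5, cost 3·14·5 = 210
((A₁ A₂) A₃): 3×5 by 5×18 → 3×18, cost 3·5·18 = 270; cumulative 480
Total: 480 scalar multiplications.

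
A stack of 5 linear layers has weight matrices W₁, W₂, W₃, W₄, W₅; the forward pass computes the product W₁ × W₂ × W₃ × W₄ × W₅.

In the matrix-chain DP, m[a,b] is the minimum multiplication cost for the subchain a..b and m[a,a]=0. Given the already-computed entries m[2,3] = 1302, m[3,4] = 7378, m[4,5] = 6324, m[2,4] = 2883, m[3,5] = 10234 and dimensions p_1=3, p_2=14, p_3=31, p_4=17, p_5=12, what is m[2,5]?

3495

m[2,5] = min over k∈[2,4] of m[2,k]+m[k+1,5]+p_{1}·p_k·p_{5}.
k=2: 0 + 10234 + 3·14·12 = 10738; k=3: 1302 + 6324 + 3·31·12 = 8742; k=4: 2883 + 0 + 3·17·12 = 3495.
Minimum: 3495 at k=4.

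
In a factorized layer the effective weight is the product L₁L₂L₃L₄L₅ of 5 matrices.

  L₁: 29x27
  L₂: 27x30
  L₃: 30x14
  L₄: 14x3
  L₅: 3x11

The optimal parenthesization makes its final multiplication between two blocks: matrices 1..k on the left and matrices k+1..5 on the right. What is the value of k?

4

Adjacent pairs: L₁L₂ = 29·27·30 = 23490; L₂L₃ = 27·30·14 = 11340; L₃L₄ = 30·14·3 = 1260; L₄L₅ = 14·3·11 = 462.
Length 3: L₁..L₃: k=1: 0+11340+29·27·14=22302; k=2: 23490+0+29·30·14=35670 → min 22302 | L₂..L₄: k=2: 0+1260+27·30·3=3690; k=3: 11340+0+27·14·3=12474 → min 3690 | L₃..L₅: k=3: 0+462+30·14·11=5082; k=4: 1260+0+30·3·11=2250 → min 2250.
Length 4: L₁..L₄: k=1: 0+3690+29·27·3=6039; k=2: 23490+1260+29·30·3=27360; k=3: 22302+0+29·14·3=23520 → min 6039 | L₂..L₅: k=2: 0+2250+27·30·11=11160; k=3: 11340+462+27·14·11=15960; k=4: 3690+0+27·3·11=4581 → min 4581.
Top-level splits: k=1: (L₁..L₁)·(L₂..L₅) → 0+4581+29·27·11 = 13194; k=2: (L₁..L₂)·(L₃..L₅) → 23490+2250+29·30·11 = 35310; k=3: (L₁..L₃)·(L₄..L₅) → 22302+462+29·14·11 = 27230; k=4: (L₁..L₄)·(L₅..L₅) → 6039+0+29·3·11 = 6996.
Best split is after L₄, i.e. k = 4.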